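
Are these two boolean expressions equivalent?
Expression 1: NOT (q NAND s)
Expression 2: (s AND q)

Yes, they are equivalent — the two output columns agree on all 4 assignments:
s | q | Expression 1 | Expression 2
-----------------------------------
0 | 0 | 0 | 0
0 | 1 | 0 | 0
1 | 0 | 0 | 0
1 | 1 | 1 | 1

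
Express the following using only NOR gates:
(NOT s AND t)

(((s NOR s) NOR (s NOR s)) NOR (t NOR t))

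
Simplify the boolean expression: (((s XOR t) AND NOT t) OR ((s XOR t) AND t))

By distribution ((E AND v) OR (E AND NOT v) = E):
= (s XOR t)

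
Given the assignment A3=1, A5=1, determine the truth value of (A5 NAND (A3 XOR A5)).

Substituting: (1 NAND (1 XOR 1))
= 1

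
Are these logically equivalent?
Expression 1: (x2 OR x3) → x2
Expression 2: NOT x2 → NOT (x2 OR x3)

Yes, Contrapositive is always equivalent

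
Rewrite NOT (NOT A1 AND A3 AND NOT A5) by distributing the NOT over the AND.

A1 OR NOT A3 OR A5
De Morgan's: NOT(AND of terms) = OR of negations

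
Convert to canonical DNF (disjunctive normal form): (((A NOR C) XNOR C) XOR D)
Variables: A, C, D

(NOT A AND NOT C AND D) OR (NOT A AND C AND D) OR (A AND NOT C AND NOT D) OR (A AND C AND D)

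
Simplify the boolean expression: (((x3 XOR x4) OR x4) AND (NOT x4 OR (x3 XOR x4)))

By distribution ((E OR v) AND (E OR NOT v) = E):
= (x3 XOR x4)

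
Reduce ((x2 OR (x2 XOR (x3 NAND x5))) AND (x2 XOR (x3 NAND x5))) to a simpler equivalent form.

By absorption (E AND (E OR v) = E):
= (x2 XOR (x3 NAND x5))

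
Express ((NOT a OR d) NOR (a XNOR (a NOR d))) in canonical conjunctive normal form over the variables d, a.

(d OR a) AND (NOT d OR a) AND (NOT d OR NOT a)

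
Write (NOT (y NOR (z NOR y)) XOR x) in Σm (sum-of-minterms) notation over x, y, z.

Σm(0, 2, 3, 5) = (NOT x AND NOT y AND NOT z) OR (NOT x AND y AND NOT z) OR (NOT x AND y AND z) OR (x AND NOT y AND z)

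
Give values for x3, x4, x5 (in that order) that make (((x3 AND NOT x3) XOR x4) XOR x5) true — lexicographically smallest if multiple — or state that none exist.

x3=0, x4=0, x5=1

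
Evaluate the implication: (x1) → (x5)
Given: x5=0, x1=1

Antecedent (x1) = 1; consequent (x5) = 0.
1 → 0 = 0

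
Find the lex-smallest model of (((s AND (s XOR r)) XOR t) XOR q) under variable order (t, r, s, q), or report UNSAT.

t=0, r=0, s=0, q=1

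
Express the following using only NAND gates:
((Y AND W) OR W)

((((Y NAND W) NAND (Y NAND W)) NAND ((Y NAND W) NAND (Y NAND W))) NAND (W NAND W))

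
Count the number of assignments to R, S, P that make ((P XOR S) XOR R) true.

Satisfying assignments: (0,0,1), (0,1,0), (1,0,0), (1,1,1)
Count: 4 out of 8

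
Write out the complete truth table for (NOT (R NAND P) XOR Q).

R | Q | P | Output
------------------
0 | 0 | 0 | 0
0 | 0 | 1 | 0
0 | 1 | 0 | 1
0 | 1 | 1 | 1
1 | 0 | 0 | 0
1 | 0 | 1 | 1
1 | 1 | 0 | 1
1 | 1 | 1 | 0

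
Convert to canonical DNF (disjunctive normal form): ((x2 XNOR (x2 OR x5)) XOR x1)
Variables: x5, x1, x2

(NOT x5 AND NOT x1 AND NOT x2) OR (NOT x5 AND NOT x1 AND x2) OR (x5 AND NOT x1 AND x2) OR (x5 AND x1 AND NOT x2)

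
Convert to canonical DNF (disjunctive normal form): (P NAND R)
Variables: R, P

(NOT R AND NOT P) OR (NOT R AND P) OR (R AND NOT P)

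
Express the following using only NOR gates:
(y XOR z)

((((y NOR z) NOR (y NOR z)) NOR ((y NOR z) NOR (y NOR z))) NOR ((((y NOR y) NOR (z NOR z)) NOR ((y NOR y) NOR (z NOR z))) NOR (((y NOR y) NOR (z NOR z)) NOR ((y NOR y) NOR (z NOR z)))))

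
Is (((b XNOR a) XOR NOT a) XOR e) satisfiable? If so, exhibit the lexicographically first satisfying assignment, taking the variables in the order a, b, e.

a=0, b=0, e=1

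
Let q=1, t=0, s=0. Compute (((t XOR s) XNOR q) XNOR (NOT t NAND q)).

Substituting: (((0 XOR 0) XNOR 1) XNOR (NOT 0 NAND 1))
= 1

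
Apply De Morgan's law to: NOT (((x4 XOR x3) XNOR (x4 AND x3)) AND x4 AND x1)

NOT ((x4 XOR x3) XNOR (x4 AND x3)) OR NOT x4 OR NOT x1
De Morgan's: NOT(AND of terms) = OR of negations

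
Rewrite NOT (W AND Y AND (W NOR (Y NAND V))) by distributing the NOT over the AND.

NOT W OR NOT Y OR NOT (W NOR (Y NAND V))
De Morgan's: NOT(AND of terms) = OR of negations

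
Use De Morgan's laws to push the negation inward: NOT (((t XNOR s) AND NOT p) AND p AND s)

NOT ((t XNOR s) AND NOT p) OR NOT p OR NOT s
De Morgan's: NOT(AND of terms) = OR of negations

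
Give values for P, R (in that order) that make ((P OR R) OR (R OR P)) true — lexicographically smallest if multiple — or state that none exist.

P=0, R=1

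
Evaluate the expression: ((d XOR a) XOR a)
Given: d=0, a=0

Substituting: ((0 XOR 0) XOR 0)
= 0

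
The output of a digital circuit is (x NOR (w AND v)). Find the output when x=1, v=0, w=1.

Substituting: (1 NOR (1 AND 0))
= 0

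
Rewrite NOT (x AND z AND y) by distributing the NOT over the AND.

NOT x OR NOT z OR NOT y
De Morgan's: NOT(AND of terms) = OR of negations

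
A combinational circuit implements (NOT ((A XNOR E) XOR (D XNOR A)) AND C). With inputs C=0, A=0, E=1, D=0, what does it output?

Substituting: (NOT ((0 XNOR 1) XOR (0 XNOR 0)) AND 0)
= 0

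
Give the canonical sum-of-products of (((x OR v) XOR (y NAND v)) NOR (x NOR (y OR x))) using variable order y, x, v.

Σm(2, 3, 6) = (NOT y AND x AND NOT v) OR (NOT y AND x AND v) OR (y AND x AND NOT v)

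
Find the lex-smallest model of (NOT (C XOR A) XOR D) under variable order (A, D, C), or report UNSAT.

A=0, D=0, C=0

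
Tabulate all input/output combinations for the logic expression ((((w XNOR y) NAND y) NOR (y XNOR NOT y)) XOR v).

y | w | v | Output
------------------
0 | 0 | 0 | 0
0 | 0 | 1 | 1
0 | 1 | 0 | 0
0 | 1 | 1 | 1
1 | 0 | 0 | 0
1 | 0 | 1 | 1
1 | 1 | 0 | 1
1 | 1 | 1 | 0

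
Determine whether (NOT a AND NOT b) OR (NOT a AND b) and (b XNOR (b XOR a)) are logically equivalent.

Yes, they are equivalent — the two output columns agree on all 4 assignments:
a | b | Expression 1 | Expression 2
-----------------------------------
0 | 0 | 1 | 1
0 | 1 | 1 | 1
1 | 0 | 0 | 0
1 | 1 | 0 | 0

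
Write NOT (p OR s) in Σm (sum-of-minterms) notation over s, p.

Σm(0) = (NOT s AND NOT p)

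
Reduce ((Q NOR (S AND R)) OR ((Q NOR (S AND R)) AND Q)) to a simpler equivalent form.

By absorption (E OR (E AND v) = E):
= (Q NOR (S AND R))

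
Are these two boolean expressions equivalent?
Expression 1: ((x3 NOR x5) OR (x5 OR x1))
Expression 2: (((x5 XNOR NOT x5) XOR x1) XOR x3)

No. Counterexample: with x1=0, x3=0, x5=0, Expression 1 = 1 but Expression 2 = 0.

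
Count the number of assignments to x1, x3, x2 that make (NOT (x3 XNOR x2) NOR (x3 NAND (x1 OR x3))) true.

Satisfying assignments: (0,1,1), (1,1,1)
Count: 2 out of 8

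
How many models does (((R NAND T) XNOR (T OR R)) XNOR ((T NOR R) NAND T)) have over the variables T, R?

Satisfying assignments: (0,1), (1,0)
Count: 2 out of 4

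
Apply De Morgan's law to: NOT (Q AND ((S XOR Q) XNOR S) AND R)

NOT Q OR NOT ((S XOR Q) XNOR S) OR NOT R
De Morgan's: NOT(AND of terms) = OR of negations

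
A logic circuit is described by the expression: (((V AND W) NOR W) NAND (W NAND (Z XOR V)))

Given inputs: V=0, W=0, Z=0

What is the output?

Substituting: (((0 AND 0) NOR 0) NAND (0 NAND (0 XOR 0)))
= 0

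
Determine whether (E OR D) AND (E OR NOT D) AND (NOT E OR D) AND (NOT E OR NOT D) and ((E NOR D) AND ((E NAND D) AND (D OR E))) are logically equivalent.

Yes, they are equivalent — the two output columns agree on all 4 assignments:
E | D | Expression 1 | Expression 2
-----------------------------------
0 | 0 | 0 | 0
0 | 1 | 0 | 0
1 | 0 | 0 | 0
1 | 1 | 0 | 0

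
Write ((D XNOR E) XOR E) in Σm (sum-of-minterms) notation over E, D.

Σm(0, 2) = (NOT E AND NOT D) OR (E AND NOT D)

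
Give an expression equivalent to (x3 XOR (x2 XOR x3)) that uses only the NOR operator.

((((x3 NOR ((((x2 NOR x3) NOR (x2 NOR x3)) NOR ((x2 NOR x3) NOR (x2 NOR x3))) NOR ((((x2 NOR x2) NOR (x3 NOR x3)) NOR ((x2 NOR x2) NOR (x3 NOR x3))) NOR (((x2 NOR x2) NOR (x3 NOR x3)) NOR ((x2 NOR x2) NOR (x3 NOR x3)))))) NOR (x3 NOR ((((x2 NOR x3) NOR (x2 NOR x3)) NOR ((x2 NOR x3) NOR (x2 NOR x3))) NOR ((((x2 NOR x2) NOR (x3 NOR x3)) NOR ((x2 NOR x2) NOR (x3 NOR x3))) NOR (((x2 NOR x2) NOR (x3 NOR x3)) NOR ((x2 NOR x2) NOR (x3 NOR x3))))))) NOR ((x3 NOR ((((x2 NOR x3) NOR (x2 NOR x3)) NOR ((x2 NOR x3) NOR (x2 NOR x3))) NOR ((((x2 NOR x2) NOR (x3 NOR x3)) NOR ((x2 NOR x2) NOR (x3 NOR x3))) NOR (((x2 NOR x2) NOR (x3 NOR x3)) NOR ((x2 NOR x2) NOR (x3 NOR x3)))))) NOR (x3 NOR ((((x2 NOR x3) NOR (x2 NOR x3)) NOR ((x2 NOR x3) NOR (x2 NOR x3))) NOR ((((x2 NOR x2) NOR (x3 NOR x3)) NOR ((x2 NOR x2) NOR (x3 NOR x3))) NOR (((x2 NOR x2) NOR (x3 NOR x3)) NOR ((x2 NOR x2) NOR (x3 NOR x3)))))))) NOR ((((x3 NOR x3) NOR (((((x2 NOR x3) NOR (x2 NOR x3)) NOR ((x2 NOR x3) NOR (x2 NOR x3))) NOR ((((x2 NOR x2) NOR (x3 NOR x3)) NOR ((x2 NOR x2) NOR (x3 NOR x3))) NOR (((x2 NOR x2) NOR (x3 NOR x3)) NOR ((x2 NOR x2) NOR (x3 NOR x3))))) NOR ((((x2 NOR x3) NOR (x2 NOR x3)) NOR ((x2 NOR x3) NOR (x2 NOR x3))) NOR ((((x2 NOR x2) NOR (x3 NOR x3)) NOR ((x2 NOR x2) NOR (x3 NOR x3))) NOR (((x2 NOR x2) NOR (x3 NOR x3)) NOR ((x2 NOR x2) NOR (x3 NOR x3))))))) NOR ((x3 NOR x3) NOR (((((x2 NOR x3) NOR (x2 NOR x3)) NOR ((x2 NOR x3) NOR (x2 NOR x3))) NOR ((((x2 NOR x2) NOR (x3 NOR x3)) NOR ((x2 NOR x2) NOR (x3 NOR x3))) NOR (((x2 NOR x2) NOR (x3 NOR x3)) NOR ((x2 NOR x2) NOR (x3 NOR x3))))) NOR ((((x2 NOR x3) NOR (x2 NOR x3)) NOR ((x2 NOR x3) NOR (x2 NOR x3))) NOR ((((x2 NOR x2) NOR (x3 NOR x3)) NOR ((x2 NOR x2) NOR (x3 NOR x3))) NOR (((x2 NOR x2) NOR (x3 NOR x3)) NOR ((x2 NOR x2) NOR (x3 NOR x3)))))))) NOR (((x3 NOR x3) NOR (((((x2 NOR x3) NOR (x2 NOR x3)) NOR ((x2 NOR x3) NOR (x2 NOR x3))) NOR ((((x2 NOR x2) NOR (x3 NOR x3)) NOR ((x2 NOR x2) NOR (x3 NOR x3))) NOR (((x2 NOR x2) NOR (x3 NOR x3)) NOR ((x2 NOR x2) NOR (x3 NOR x3))))) NOR ((((x2 NOR x3) NOR (x2 NOR x3)) NOR ((x2 NOR x3) NOR (x2 NOR x3))) NOR ((((x2 NOR x2) NOR (x3 NOR x3)) NOR ((x2 NOR x2) NOR (x3 NOR x3))) NOR (((x2 NOR x2) NOR (x3 NOR x3)) NOR ((x2 NOR x2) NOR (x3 NOR x3))))))) NOR ((x3 NOR x3) NOR (((((x2 NOR x3) NOR (x2 NOR x3)) NOR ((x2 NOR x3) NOR (x2 NOR x3))) NOR ((((x2 NOR x2) NOR (x3 NOR x3)) NOR ((x2 NOR x2) NOR (x3 NOR x3))) NOR (((x2 NOR x2) NOR (x3 NOR x3)) NOR ((x2 NOR x2) NOR (x3 NOR x3))))) NOR ((((x2 NOR x3) NOR (x2 NOR x3)) NOR ((x2 NOR x3) NOR (x2 NOR x3))) NOR ((((x2 NOR x2) NOR (x3 NOR x3)) NOR ((x2 NOR x2) NOR (x3 NOR x3))) NOR (((x2 NOR x2) NOR (x3 NOR x3)) NOR ((x2 NOR x2) NOR (x3 NOR x3))))))))))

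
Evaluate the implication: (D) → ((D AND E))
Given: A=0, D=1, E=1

Antecedent (D) = 1; consequent ((D AND E)) = 1.
1 → 1 = 1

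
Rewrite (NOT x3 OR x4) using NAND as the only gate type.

(((x3 NAND x3) NAND (x3 NAND x3)) NAND (x4 NAND x4))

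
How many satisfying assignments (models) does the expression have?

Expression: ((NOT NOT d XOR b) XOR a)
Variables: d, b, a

Satisfying assignments: (0,0,1), (0,1,0), (1,0,0), (1,1,1)
Count: 4 out of 8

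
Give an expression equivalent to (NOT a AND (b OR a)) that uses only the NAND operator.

(((a NAND a) NAND ((b NAND b) NAND (a NAND a))) NAND ((a NAND a) NAND ((b NAND b) NAND (a NAND a))))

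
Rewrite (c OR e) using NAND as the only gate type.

((c NAND c) NAND (e NAND e))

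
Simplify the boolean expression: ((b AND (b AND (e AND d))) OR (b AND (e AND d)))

By absorption (E OR (E AND v) = E):
= (b AND (e AND d))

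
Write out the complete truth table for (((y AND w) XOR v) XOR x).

v | y | w | x | Output
----------------------
0 | 0 | 0 | 0 | 0
0 | 0 | 0 | 1 | 1
0 | 0 | 1 | 0 | 0
0 | 0 | 1 | 1 | 1
0 | 1 | 0 | 0 | 0
0 | 1 | 0 | 1 | 1
0 | 1 | 1 | 0 | 1
0 | 1 | 1 | 1 | 0
1 | 0 | 0 | 0 | 1
1 | 0 | 0 | 1 | 0
1 | 0 | 1 | 0 | 1
1 | 0 | 1 | 1 | 0
1 | 1 | 0 | 0 | 1
1 | 1 | 0 | 1 | 0
1 | 1 | 1 | 0 | 0
1 | 1 | 1 | 1 | 1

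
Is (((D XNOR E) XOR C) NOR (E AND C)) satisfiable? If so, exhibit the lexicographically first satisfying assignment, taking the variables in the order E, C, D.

E=0, C=0, D=1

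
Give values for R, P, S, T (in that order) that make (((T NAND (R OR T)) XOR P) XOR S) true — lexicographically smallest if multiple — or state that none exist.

R=0, P=0, S=0, T=0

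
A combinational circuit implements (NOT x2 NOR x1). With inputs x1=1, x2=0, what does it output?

Substituting: (NOT 0 NOR 1)
= 0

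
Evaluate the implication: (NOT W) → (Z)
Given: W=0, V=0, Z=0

Antecedent (NOT W) = 1; consequent (Z) = 0.
1 → 0 = 0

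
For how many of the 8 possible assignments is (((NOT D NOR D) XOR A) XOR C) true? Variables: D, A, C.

Satisfying assignments: (0,0,1), (0,1,0), (1,0,1), (1,1,0)
Count: 4 out of 8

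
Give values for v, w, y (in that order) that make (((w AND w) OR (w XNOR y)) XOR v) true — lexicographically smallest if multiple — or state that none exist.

v=0, w=0, y=0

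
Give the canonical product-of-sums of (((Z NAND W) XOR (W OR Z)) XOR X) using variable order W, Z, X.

ΠM(1, 2, 4, 7) = (W OR Z OR NOT X) AND (W OR NOT Z OR X) AND (NOT W OR Z OR X) AND (NOT W OR NOT Z OR NOT X)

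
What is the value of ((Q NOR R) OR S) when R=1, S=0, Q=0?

Substituting: ((0 NOR 1) OR 0)
= 0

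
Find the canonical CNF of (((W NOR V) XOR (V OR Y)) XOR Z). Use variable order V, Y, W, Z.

(V OR Y OR W OR NOT Z) AND (V OR Y OR NOT W OR Z) AND (V OR NOT Y OR W OR Z) AND (V OR NOT Y OR NOT W OR NOT Z) AND (NOT V OR Y OR W OR NOT Z) AND (NOT V OR Y OR NOT W OR NOT Z) AND (NOT V OR NOT Y OR W OR NOT Z) AND (NOT V OR NOT Y OR NOT W OR NOT Z)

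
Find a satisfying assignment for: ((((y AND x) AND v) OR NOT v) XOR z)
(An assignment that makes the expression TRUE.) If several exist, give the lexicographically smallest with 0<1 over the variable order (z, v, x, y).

z=0, v=0, x=0, y=0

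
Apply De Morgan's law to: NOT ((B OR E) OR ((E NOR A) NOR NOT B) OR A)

NOT (B OR E) AND NOT ((E NOR A) NOR NOT B) AND NOT A
De Morgan's: NOT(OR of terms) = AND of negations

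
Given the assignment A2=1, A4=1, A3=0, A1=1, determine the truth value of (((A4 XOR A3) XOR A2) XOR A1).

Substituting: (((1 XOR 0) XOR 1) XOR 1)
= 1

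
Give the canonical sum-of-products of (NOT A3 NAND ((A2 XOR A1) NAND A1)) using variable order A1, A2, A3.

Σm(1, 3, 4, 5, 7) = (NOT A1 AND NOT A2 AND A3) OR (NOT A1 AND A2 AND A3) OR (A1 AND NOT A2 AND NOT A3) OR (A1 AND NOT A2 AND A3) OR (A1 AND A2 AND A3)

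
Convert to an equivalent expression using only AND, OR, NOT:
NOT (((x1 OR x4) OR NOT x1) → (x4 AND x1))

((x1 OR x4) OR NOT x1) AND NOT (x4 AND x1)
(Negated implication: NOT(A → B) = A AND NOT B)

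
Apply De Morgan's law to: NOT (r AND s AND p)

NOT r OR NOT s OR NOT p
De Morgan's: NOT(AND of terms) = OR of negations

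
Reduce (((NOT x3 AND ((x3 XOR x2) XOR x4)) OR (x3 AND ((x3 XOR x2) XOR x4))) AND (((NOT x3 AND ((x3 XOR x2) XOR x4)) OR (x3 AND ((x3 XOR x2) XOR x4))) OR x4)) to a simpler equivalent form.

By absorption (E AND (E OR v) = E) then distribution ((E AND v) OR (E AND NOT v) = E):
= ((x3 XOR x2) XOR x4)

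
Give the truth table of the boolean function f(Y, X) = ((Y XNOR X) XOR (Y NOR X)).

Y | X | Output
--------------
0 | 0 | 0
0 | 1 | 0
1 | 0 | 0
1 | 1 | 1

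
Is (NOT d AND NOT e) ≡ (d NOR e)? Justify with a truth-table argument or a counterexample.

Yes, they are equivalent — the two output columns agree on all 4 assignments:
d | e | Expression 1 | Expression 2
-----------------------------------
0 | 0 | 1 | 1
0 | 1 | 0 | 0
1 | 0 | 0 | 0
1 | 1 | 0 | 0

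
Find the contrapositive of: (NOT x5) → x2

Contrapositive: NOT x2 → x5
Note: A statement and its contrapositive are logically equivalent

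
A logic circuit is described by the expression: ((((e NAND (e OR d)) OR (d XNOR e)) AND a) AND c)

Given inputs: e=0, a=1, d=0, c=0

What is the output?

Substituting: ((((0 NAND (0 OR 0)) OR (0 XNOR 0)) AND 1) AND 0)
= 0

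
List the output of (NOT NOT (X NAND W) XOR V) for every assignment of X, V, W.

X | V | W | Output
------------------
0 | 0 | 0 | 1
0 | 0 | 1 | 1
0 | 1 | 0 | 0
0 | 1 | 1 | 0
1 | 0 | 0 | 1
1 | 0 | 1 | 0
1 | 1 | 0 | 0
1 | 1 | 1 | 1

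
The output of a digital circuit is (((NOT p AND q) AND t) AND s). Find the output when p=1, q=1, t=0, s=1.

Substituting: (((NOT 1 AND 1) AND 0) AND 1)
= 0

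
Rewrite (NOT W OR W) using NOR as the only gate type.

(((W NOR W) NOR W) NOR ((W NOR W) NOR W))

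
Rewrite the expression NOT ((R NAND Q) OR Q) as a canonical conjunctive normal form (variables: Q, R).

(Q OR R) AND (Q OR NOT R) AND (NOT Q OR R) AND (NOT Q OR NOT R)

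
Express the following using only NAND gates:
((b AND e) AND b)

((((b NAND e) NAND (b NAND e)) NAND b) NAND (((b NAND e) NAND (b NAND e)) NAND b))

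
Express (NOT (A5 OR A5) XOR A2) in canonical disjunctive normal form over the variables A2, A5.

(NOT A2 AND NOT A5) OR (A2 AND A5)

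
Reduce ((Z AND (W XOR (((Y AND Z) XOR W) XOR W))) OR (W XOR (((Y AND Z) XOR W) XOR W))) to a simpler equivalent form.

By absorption (E OR (E AND v) = E) then XOR self-cancellation ((E XOR v) XOR v = E):
= ((Y AND Z) XOR W)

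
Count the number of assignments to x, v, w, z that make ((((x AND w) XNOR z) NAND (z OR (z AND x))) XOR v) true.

Satisfying assignments: (0,0,0,0), (0,0,0,1), (0,0,1,0), (0,0,1,1), (1,0,0,0), (1,0,0,1), (1,0,1,0), (1,1,1,1)
Count: 8 out of 16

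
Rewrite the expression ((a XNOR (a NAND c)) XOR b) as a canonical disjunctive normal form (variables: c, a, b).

(NOT c AND NOT a AND b) OR (NOT c AND a AND NOT b) OR (c AND NOT a AND b) OR (c AND a AND b)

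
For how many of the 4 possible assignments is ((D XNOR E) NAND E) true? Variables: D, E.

Satisfying assignments: (0,0), (0,1), (1,0)
Count: 3 out of 4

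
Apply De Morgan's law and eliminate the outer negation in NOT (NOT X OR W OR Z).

X AND NOT W AND NOT Z
De Morgan's: NOT(OR of terms) = AND of negations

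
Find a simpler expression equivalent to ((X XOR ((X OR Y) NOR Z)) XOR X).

By XOR self-cancellation ((E XOR v) XOR v = E):
= ((X OR Y) NOR Z)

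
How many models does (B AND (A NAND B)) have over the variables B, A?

Satisfying assignments: (1,0)
Count: 1 out of 4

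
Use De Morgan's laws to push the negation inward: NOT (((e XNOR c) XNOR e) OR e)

NOT ((e XNOR c) XNOR e) AND NOT e
De Morgan's: NOT(OR of terms) = AND of negations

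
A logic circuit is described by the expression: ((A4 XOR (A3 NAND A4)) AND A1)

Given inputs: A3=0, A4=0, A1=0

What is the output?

Substituting: ((0 XOR (0 NAND 0)) AND 0)
= 0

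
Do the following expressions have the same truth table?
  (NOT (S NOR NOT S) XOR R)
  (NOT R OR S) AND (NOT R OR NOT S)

Yes, they are equivalent — the two output columns agree on all 4 assignments:
R | S | Expression 1 | Expression 2
-----------------------------------
0 | 0 | 1 | 1
0 | 1 | 1 | 1
1 | 0 | 0 | 0
1 | 1 | 0 | 0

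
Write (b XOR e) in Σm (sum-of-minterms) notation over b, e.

Σm(1, 2) = (NOT b AND e) OR (b AND NOT e)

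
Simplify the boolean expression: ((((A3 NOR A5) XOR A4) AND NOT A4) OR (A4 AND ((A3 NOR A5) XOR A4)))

By distribution ((E AND v) OR (E AND NOT v) = E):
= ((A3 NOR A5) XOR A4)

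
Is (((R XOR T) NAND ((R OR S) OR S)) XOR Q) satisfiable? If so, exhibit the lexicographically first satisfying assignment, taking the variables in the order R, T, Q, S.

R=0, T=0, Q=0, S=0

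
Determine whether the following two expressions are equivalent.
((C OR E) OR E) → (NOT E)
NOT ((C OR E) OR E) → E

No, Inverse is not equivalent to original (counterexample: E=0, D=0, C=0)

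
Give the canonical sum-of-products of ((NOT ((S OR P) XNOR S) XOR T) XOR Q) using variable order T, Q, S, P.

Σm(1, 4, 6, 7, 8, 10, 11, 13) = (NOT T AND NOT Q AND NOT S AND P) OR (NOT T AND Q AND NOT S AND NOT P) OR (NOT T AND Q AND S AND NOT P) OR (NOT T AND Q AND S AND P) OR (T AND NOT Q AND NOT S AND NOT P) OR (T AND NOT Q AND S AND NOT P) OR (T AND NOT Q AND S AND P) OR (T AND Q AND NOT S AND P)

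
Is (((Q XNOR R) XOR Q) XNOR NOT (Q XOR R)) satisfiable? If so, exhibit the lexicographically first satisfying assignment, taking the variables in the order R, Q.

R=0, Q=0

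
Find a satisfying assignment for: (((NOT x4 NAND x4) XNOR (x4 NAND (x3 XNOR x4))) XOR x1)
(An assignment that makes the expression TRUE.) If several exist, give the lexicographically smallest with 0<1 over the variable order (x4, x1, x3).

x4=0, x1=0, x3=0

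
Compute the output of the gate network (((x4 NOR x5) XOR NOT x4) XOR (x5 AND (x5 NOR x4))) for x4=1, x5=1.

Substituting: (((1 NOR 1) XOR NOT 1) XOR (1 AND (1 NOR 1)))
= 0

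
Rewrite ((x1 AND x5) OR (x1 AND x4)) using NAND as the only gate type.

((((x1 NAND x5) NAND (x1 NAND x5)) NAND ((x1 NAND x5) NAND (x1 NAND x5))) NAND (((x1 NAND x4) NAND (x1 NAND x4)) NAND ((x1 NAND x4) NAND (x1 NAND x4))))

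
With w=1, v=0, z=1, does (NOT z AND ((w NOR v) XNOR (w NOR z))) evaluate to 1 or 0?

Substituting: (NOT 1 AND ((1 NOR 0) XNOR (1 NOR 1)))
= 0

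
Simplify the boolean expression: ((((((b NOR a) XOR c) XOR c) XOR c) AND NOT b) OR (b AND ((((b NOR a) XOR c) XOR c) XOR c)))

By distribution ((E AND v) OR (E AND NOT v) = E) then XOR self-cancellation ((E XOR v) XOR v = E):
= ((b NOR a) XOR c)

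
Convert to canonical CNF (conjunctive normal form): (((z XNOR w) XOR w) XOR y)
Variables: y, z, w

(y OR NOT z OR w) AND (y OR NOT z OR NOT w) AND (NOT y OR z OR w) AND (NOT y OR z OR NOT w)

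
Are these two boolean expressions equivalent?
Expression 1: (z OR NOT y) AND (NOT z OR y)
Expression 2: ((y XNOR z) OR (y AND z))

Yes, they are equivalent — the two output columns agree on all 4 assignments:
z | y | Expression 1 | Expression 2
-----------------------------------
0 | 0 | 1 | 1
0 | 1 | 0 | 0
1 | 0 | 0 | 0
1 | 1 | 1 | 1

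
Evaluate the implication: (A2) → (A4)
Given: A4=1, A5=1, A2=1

Antecedent (A2) = 1; consequent (A4) = 1.
1 → 1 = 1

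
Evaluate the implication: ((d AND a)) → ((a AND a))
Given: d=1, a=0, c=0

Antecedent ((d AND a)) = 0; consequent ((a AND a)) = 0.
0 → 0 = 1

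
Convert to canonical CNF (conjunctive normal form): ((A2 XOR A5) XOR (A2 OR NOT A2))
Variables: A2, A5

(A2 OR NOT A5) AND (NOT A2 OR A5)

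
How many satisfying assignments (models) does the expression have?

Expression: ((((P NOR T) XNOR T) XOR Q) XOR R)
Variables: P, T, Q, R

Satisfying assignments: (0,0,0,1), (0,0,1,0), (0,1,0,1), (0,1,1,0), (1,0,0,0), (1,0,1,1), (1,1,0,1), (1,1,1,0)
Count: 8 out of 16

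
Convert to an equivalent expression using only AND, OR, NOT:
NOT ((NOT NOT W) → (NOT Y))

(NOT NOT W) AND Y
(Negated implication: NOT(A → B) = A AND NOT B)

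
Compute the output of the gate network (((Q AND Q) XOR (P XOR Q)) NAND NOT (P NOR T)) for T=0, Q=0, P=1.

Substituting: (((0 AND 0) XOR (1 XOR 0)) NAND NOT (1 NOR 0))
= 0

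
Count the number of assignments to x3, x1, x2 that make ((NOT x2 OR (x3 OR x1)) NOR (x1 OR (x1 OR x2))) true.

No assignment satisfies the expression.
Count: 0 out of 8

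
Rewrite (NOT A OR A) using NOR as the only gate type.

(((A NOR A) NOR A) NOR ((A NOR A) NOR A))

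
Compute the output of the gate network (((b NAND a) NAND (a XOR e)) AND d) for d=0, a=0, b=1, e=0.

Substituting: (((1 NAND 0) NAND (0 XOR 0)) AND 0)
= 0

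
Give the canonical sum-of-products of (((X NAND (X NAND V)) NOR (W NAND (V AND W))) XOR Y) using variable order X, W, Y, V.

Σm(2, 3, 6, 7, 10, 11, 14, 15) = (NOT X AND NOT W AND Y AND NOT V) OR (NOT X AND NOT W AND Y AND V) OR (NOT X AND W AND Y AND NOT V) OR (NOT X AND W AND Y AND V) OR (X AND NOT W AND Y AND NOT V) OR (X AND NOT W AND Y AND V) OR (X AND W AND Y AND NOT V) OR (X AND W AND Y AND V)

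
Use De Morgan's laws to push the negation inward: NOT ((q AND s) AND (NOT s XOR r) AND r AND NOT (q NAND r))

NOT (q AND s) OR NOT (NOT s XOR r) OR NOT r OR (q NAND r)
De Morgan's: NOT(AND of terms) = OR of negations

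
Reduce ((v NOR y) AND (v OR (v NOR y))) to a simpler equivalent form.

By absorption (E AND (E OR v) = E):
= (v NOR y)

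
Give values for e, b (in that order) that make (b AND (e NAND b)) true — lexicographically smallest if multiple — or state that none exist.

e=0, b=1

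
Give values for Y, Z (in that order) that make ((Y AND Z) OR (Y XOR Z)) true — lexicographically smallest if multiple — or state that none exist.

Y=0, Z=1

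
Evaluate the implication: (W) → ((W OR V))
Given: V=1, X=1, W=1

Antecedent (W) = 1; consequent ((W OR V)) = 1.
1 → 1 = 1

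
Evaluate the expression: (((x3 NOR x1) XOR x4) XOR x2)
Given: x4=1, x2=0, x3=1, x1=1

Substituting: (((1 NOR 1) XOR 1) XOR 0)
= 1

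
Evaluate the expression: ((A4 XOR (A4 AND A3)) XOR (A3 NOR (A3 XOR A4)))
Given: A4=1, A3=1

Substituting: ((1 XOR (1 AND 1)) XOR (1 NOR (1 XOR 1)))
= 0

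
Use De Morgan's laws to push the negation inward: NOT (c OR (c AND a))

NOT c AND NOT (c AND a)
De Morgan's: NOT(OR of terms) = AND of negations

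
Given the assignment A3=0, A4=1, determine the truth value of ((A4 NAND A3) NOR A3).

Substituting: ((1 NAND 0) NOR 0)
= 0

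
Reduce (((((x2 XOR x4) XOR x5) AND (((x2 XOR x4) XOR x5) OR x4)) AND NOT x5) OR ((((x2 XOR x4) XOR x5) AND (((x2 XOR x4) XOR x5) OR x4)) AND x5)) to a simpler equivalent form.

By distribution ((E AND v) OR (E AND NOT v) = E) then absorption (E AND (E OR v) = E):
= ((x2 XOR x4) XOR x5)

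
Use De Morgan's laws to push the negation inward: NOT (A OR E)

NOT A AND NOT E
De Morgan's: NOT(OR of terms) = AND of negations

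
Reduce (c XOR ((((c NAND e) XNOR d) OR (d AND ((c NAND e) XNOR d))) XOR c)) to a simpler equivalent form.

By XOR self-cancellation ((E XOR v) XOR v = E) then absorption (E OR (E AND v) = E):
= ((c NAND e) XNOR d)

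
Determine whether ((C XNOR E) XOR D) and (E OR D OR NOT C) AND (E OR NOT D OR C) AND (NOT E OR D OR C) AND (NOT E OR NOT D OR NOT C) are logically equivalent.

Yes, they are equivalent — the two output columns agree on all 8 assignments:
E | D | C | Expression 1 | Expression 2
---------------------------------------
0 | 0 | 0 | 1 | 1
0 | 0 | 1 | 0 | 0
0 | 1 | 0 | 0 | 0
0 | 1 | 1 | 1 | 1
1 | 0 | 0 | 0 | 0
1 | 0 | 1 | 1 | 1
1 | 1 | 0 | 1 | 1
1 | 1 | 1 | 0 | 0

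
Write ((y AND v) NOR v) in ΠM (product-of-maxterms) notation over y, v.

ΠM(1, 3) = (y OR NOT v) AND (NOT y OR NOT v)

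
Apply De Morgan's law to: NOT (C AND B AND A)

NOT C OR NOT B OR NOT A
De Morgan's: NOT(AND of terms) = OR of negations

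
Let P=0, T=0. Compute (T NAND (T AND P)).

Substituting: (0 NAND (0 AND 0))
= 1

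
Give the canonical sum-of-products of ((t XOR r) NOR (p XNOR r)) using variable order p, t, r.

Σm(3, 4) = (NOT p AND t AND r) OR (p AND NOT t AND NOT r)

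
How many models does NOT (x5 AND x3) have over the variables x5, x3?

Satisfying assignments: (0,0), (0,1), (1,0)
Count: 3 out of 4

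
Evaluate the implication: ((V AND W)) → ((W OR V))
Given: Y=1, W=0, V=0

Antecedent ((V AND W)) = 0; consequent ((W OR V)) = 0.
0 → 0 = 1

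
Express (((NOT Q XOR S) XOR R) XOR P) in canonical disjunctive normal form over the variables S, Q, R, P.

(NOT S AND NOT Q AND NOT R AND NOT P) OR (NOT S AND NOT Q AND R AND P) OR (NOT S AND Q AND NOT R AND P) OR (NOT S AND Q AND R AND NOT P) OR (S AND NOT Q AND NOT R AND P) OR (S AND NOT Q AND R AND NOT P) OR (S AND Q AND NOT R AND NOT P) OR (S AND Q AND R AND P)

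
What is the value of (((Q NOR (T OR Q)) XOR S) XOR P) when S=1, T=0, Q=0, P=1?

Substituting: (((0 NOR (0 OR 0)) XOR 1) XOR 1)
= 1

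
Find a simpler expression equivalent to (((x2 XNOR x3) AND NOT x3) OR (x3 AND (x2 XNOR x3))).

By distribution ((E AND v) OR (E AND NOT v) = E):
= (x2 XNOR x3)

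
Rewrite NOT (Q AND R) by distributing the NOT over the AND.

NOT Q OR NOT R
De Morgan's: NOT(AND of terms) = OR of negations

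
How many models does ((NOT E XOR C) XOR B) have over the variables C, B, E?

Satisfying assignments: (0,0,0), (0,1,1), (1,0,1), (1,1,0)
Count: 4 out of 8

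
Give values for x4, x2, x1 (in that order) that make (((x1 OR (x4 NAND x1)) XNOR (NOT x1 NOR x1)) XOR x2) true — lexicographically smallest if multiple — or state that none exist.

x4=0, x2=1, x1=0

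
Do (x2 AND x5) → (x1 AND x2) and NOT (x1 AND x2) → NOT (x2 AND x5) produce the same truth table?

Yes, Contrapositive is always equivalent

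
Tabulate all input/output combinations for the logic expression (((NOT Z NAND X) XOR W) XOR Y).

W | Z | Y | X | Output
----------------------
0 | 0 | 0 | 0 | 1
0 | 0 | 0 | 1 | 0
0 | 0 | 1 | 0 | 0
0 | 0 | 1 | 1 | 1
0 | 1 | 0 | 0 | 1
0 | 1 | 0 | 1 | 1
0 | 1 | 1 | 0 | 0
0 | 1 | 1 | 1 | 0
1 | 0 | 0 | 0 | 0
1 | 0 | 0 | 1 | 1
1 | 0 | 1 | 0 | 1
1 | 0 | 1 | 1 | 0
1 | 1 | 0 | 0 | 0
1 | 1 | 0 | 1 | 0
1 | 1 | 1 | 0 | 1
1 | 1 | 1 | 1 | 1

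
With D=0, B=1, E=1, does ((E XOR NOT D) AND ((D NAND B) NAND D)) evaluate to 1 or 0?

Substituting: ((1 XOR NOT 0) AND ((0 NAND 1) NAND 0))
= 0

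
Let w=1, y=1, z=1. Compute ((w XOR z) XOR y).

Substituting: ((1 XOR 1) XOR 1)
= 1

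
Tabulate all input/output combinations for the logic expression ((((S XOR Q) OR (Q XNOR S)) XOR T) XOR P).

T | Q | P | S | Output
----------------------
0 | 0 | 0 | 0 | 1
0 | 0 | 0 | 1 | 1
0 | 0 | 1 | 0 | 0
0 | 0 | 1 | 1 | 0
0 | 1 | 0 | 0 | 1
0 | 1 | 0 | 1 | 1
0 | 1 | 1 | 0 | 0
0 | 1 | 1 | 1 | 0
1 | 0 | 0 | 0 | 0
1 | 0 | 0 | 1 | 0
1 | 0 | 1 | 0 | 1
1 | 0 | 1 | 1 | 1
1 | 1 | 0 | 0 | 0
1 | 1 | 0 | 1 | 0
1 | 1 | 1 | 0 | 1
1 | 1 | 1 | 1 | 1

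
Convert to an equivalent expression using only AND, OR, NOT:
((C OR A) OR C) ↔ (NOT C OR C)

(((C OR A) OR C) AND (NOT C OR C)) OR (NOT ((C OR A) OR C) AND NOT (NOT C OR C))
(Biconditional = both true or both false)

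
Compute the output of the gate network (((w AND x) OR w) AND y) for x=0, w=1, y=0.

Substituting: (((1 AND 0) OR 1) AND 0)
= 0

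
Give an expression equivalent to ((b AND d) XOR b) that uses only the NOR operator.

((((((b NOR b) NOR (d NOR d)) NOR b) NOR (((b NOR b) NOR (d NOR d)) NOR b)) NOR ((((b NOR b) NOR (d NOR d)) NOR b) NOR (((b NOR b) NOR (d NOR d)) NOR b))) NOR ((((((b NOR b) NOR (d NOR d)) NOR ((b NOR b) NOR (d NOR d))) NOR (b NOR b)) NOR ((((b NOR b) NOR (d NOR d)) NOR ((b NOR b) NOR (d NOR d))) NOR (b NOR b))) NOR (((((b NOR b) NOR (d NOR d)) NOR ((b NOR b) NOR (d NOR d))) NOR (b NOR b)) NOR ((((b NOR b) NOR (d NOR d)) NOR ((b NOR b) NOR (d NOR d))) NOR (b NOR b)))))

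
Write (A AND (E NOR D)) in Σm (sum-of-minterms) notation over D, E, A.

Σm(1) = (NOT D AND NOT E AND A)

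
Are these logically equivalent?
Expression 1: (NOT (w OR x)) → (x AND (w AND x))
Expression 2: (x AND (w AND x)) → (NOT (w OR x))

No, Converse is not equivalent to original (counterexample: w=0, x=0)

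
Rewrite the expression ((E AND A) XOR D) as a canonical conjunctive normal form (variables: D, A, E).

(D OR A OR E) AND (D OR A OR NOT E) AND (D OR NOT A OR E) AND (NOT D OR NOT A OR NOT E)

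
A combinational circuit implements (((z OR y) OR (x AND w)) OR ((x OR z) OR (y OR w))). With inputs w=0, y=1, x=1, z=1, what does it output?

Substituting: (((1 OR 1) OR (1 AND 0)) OR ((1 OR 1) OR (1 OR 0)))
= 1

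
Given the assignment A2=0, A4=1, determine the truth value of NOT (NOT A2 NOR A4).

Substituting: NOT (NOT 0 NOR 1)
= 1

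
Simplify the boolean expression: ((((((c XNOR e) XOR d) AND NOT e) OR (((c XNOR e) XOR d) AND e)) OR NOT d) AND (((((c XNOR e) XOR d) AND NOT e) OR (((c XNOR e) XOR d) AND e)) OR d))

By distribution ((E OR v) AND (E OR NOT v) = E) then distribution ((E AND v) OR (E AND NOT v) = E):
= ((c XNOR e) XOR d)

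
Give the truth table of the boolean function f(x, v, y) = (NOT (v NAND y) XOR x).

x | v | y | Output
------------------
0 | 0 | 0 | 0
0 | 0 | 1 | 0
0 | 1 | 0 | 0
0 | 1 | 1 | 1
1 | 0 | 0 | 1
1 | 0 | 1 | 1
1 | 1 | 0 | 1
1 | 1 | 1 | 0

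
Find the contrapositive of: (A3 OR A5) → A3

Contrapositive: NOT A3 → NOT (A3 OR A5)
Note: A statement and its contrapositive are logically equivalent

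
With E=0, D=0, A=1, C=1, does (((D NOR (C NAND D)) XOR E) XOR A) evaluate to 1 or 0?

Substituting: (((0 NOR (1 NAND 0)) XOR 0) XOR 1)
= 1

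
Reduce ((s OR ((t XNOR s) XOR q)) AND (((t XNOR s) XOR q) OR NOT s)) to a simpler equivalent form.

By distribution ((E OR v) AND (E OR NOT v) = E):
= ((t XNOR s) XOR q)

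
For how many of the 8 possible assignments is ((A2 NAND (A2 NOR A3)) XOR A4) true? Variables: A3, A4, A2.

Satisfying assignments: (0,0,0), (0,0,1), (1,0,0), (1,0,1)
Count: 4 out of 8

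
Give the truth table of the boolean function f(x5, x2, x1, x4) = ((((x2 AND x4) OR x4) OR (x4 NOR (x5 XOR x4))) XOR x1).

x5 | x2 | x1 | x4 | Output
--------------------------
0 | 0 | 0 | 0 | 1
0 | 0 | 0 | 1 | 1
0 | 0 | 1 | 0 | 0
0 | 0 | 1 | 1 | 0
0 | 1 | 0 | 0 | 1
0 | 1 | 0 | 1 | 1
0 | 1 | 1 | 0 | 0
0 | 1 | 1 | 1 | 0
1 | 0 | 0 | 0 | 0
1 | 0 | 0 | 1 | 1
1 | 0 | 1 | 0 | 1
1 | 0 | 1 | 1 | 0
1 | 1 | 0 | 0 | 0
1 | 1 | 0 | 1 | 1
1 | 1 | 1 | 0 | 1
1 | 1 | 1 | 1 | 0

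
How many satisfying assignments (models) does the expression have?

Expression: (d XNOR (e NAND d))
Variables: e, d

Satisfying assignments: (0,1)
Count: 1 out of 4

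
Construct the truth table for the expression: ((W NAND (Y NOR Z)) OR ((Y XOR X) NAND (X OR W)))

Z | Y | X | W | Output
----------------------
0 | 0 | 0 | 0 | 1
0 | 0 | 0 | 1 | 1
0 | 0 | 1 | 0 | 1
0 | 0 | 1 | 1 | 0
0 | 1 | 0 | 0 | 1
0 | 1 | 0 | 1 | 1
0 | 1 | 1 | 0 | 1
0 | 1 | 1 | 1 | 1
1 | 0 | 0 | 0 | 1
1 | 0 | 0 | 1 | 1
1 | 0 | 1 | 0 | 1
1 | 0 | 1 | 1 | 1
1 | 1 | 0 | 0 | 1
1 | 1 | 0 | 1 | 1
1 | 1 | 1 | 0 | 1
1 | 1 | 1 | 1 | 1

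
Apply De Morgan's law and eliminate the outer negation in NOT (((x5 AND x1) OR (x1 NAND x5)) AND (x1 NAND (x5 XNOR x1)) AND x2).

NOT ((x5 AND x1) OR (x1 NAND x5)) OR NOT (x1 NAND (x5 XNOR x1)) OR NOT x2
De Morgan's: NOT(AND of terms) = OR of negations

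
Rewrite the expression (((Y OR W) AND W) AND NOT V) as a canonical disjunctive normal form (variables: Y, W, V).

(NOT Y AND W AND NOT V) OR (Y AND W AND NOT V)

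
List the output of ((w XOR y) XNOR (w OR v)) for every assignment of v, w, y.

v | w | y | Output
------------------
0 | 0 | 0 | 1
0 | 0 | 1 | 0
0 | 1 | 0 | 1
0 | 1 | 1 | 0
1 | 0 | 0 | 0
1 | 0 | 1 | 1
1 | 1 | 0 | 1
1 | 1 | 1 | 0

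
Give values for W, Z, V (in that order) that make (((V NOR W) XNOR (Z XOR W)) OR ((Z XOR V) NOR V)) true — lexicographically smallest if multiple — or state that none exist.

W=0, Z=0, V=0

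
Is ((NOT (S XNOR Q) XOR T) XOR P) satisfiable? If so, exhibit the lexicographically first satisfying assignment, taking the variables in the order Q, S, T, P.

Q=0, S=0, T=0, P=1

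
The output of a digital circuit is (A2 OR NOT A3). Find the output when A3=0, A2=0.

Substituting: (0 OR NOT 0)
= 1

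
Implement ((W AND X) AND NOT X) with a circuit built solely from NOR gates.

((((W NOR W) NOR (X NOR X)) NOR ((W NOR W) NOR (X NOR X))) NOR ((X NOR X) NOR (X NOR X)))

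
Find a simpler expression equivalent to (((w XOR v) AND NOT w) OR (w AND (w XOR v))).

By distribution ((E AND v) OR (E AND NOT v) = E):
= (w XOR v)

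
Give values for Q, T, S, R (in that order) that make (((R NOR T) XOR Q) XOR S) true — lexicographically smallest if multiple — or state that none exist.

Q=0, T=0, S=0, R=0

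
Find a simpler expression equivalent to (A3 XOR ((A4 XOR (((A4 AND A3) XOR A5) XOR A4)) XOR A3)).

By XOR self-cancellation ((E XOR v) XOR v = E) then XOR self-cancellation ((E XOR v) XOR v = E):
= ((A4 AND A3) XOR A5)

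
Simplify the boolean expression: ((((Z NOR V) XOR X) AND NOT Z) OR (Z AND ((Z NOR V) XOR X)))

By distribution ((E AND v) OR (E AND NOT v) = E):
= ((Z NOR V) XOR X)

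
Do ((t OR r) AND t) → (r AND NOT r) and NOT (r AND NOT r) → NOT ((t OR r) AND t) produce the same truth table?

Yes, Contrapositive is always equivalent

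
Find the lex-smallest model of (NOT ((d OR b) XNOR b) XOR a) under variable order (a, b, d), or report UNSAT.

a=0, b=0, d=1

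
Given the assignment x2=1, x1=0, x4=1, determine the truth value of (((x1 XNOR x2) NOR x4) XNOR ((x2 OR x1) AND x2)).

Substituting: (((0 XNOR 1) NOR 1) XNOR ((1 OR 0) AND 1))
= 0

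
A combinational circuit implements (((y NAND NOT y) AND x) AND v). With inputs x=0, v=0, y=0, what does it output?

Substituting: (((0 NAND NOT 0) AND 0) AND 0)
= 0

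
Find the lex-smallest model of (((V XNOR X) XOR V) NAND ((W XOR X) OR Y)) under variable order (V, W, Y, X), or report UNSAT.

V=0, W=0, Y=0, X=0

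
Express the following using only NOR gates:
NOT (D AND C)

(((D NOR D) NOR (C NOR C)) NOR ((D NOR D) NOR (C NOR C)))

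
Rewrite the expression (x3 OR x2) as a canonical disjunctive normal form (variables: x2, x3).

(NOT x2 AND x3) OR (x2 AND NOT x3) OR (x2 AND x3)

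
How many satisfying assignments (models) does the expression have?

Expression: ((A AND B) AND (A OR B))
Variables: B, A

Satisfying assignments: (1,1)
Count: 1 out of 4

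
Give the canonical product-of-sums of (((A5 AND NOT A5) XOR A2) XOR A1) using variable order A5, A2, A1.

ΠM(0, 3, 4, 7) = (A5 OR A2 OR A1) AND (A5 OR NOT A2 OR NOT A1) AND (NOT A5 OR A2 OR A1) AND (NOT A5 OR NOT A2 OR NOT A1)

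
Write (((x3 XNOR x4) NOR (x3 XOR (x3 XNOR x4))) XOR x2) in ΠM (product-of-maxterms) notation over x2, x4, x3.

ΠM(0, 1, 3, 6) = (x2 OR x4 OR x3) AND (x2 OR x4 OR NOT x3) AND (x2 OR NOT x4 OR NOT x3) AND (NOT x2 OR NOT x4 OR x3)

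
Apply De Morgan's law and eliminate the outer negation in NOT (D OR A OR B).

NOT D AND NOT A AND NOT B
De Morgan's: NOT(OR of terms) = AND of negations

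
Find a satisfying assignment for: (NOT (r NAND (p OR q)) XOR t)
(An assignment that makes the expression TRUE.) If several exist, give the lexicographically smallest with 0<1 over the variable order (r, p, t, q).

r=0, p=0, t=1, q=0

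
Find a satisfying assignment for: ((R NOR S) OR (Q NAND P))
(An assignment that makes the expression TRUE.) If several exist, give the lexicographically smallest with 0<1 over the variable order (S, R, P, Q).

S=0, R=0, P=0, Q=0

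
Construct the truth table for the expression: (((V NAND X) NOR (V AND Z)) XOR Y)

Z | V | Y | X | Output
----------------------
0 | 0 | 0 | 0 | 0
0 | 0 | 0 | 1 | 0
0 | 0 | 1 | 0 | 1
0 | 0 | 1 | 1 | 1
0 | 1 | 0 | 0 | 0
0 | 1 | 0 | 1 | 1
0 | 1 | 1 | 0 | 1
0 | 1 | 1 | 1 | 0
1 | 0 | 0 | 0 | 0
1 | 0 | 0 | 1 | 0
1 | 0 | 1 | 0 | 1
1 | 0 | 1 | 1 | 1
1 | 1 | 0 | 0 | 0
1 | 1 | 0 | 1 | 0
1 | 1 | 1 | 0 | 1
1 | 1 | 1 | 1 | 1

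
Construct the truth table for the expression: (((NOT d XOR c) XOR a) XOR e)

c | a | d | e | Output
----------------------
0 | 0 | 0 | 0 | 1
0 | 0 | 0 | 1 | 0
0 | 0 | 1 | 0 | 0
0 | 0 | 1 | 1 | 1
0 | 1 | 0 | 0 | 0
0 | 1 | 0 | 1 | 1
0 | 1 | 1 | 0 | 1
0 | 1 | 1 | 1 | 0
1 | 0 | 0 | 0 | 0
1 | 0 | 0 | 1 | 1
1 | 0 | 1 | 0 | 1
1 | 0 | 1 | 1 | 0
1 | 1 | 0 | 0 | 1
1 | 1 | 0 | 1 | 0
1 | 1 | 1 | 0 | 0
1 | 1 | 1 | 1 | 1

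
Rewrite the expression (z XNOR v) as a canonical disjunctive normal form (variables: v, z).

(NOT v AND NOT z) OR (v AND z)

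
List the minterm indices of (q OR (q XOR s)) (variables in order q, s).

Σm(1, 2, 3) = (NOT q AND s) OR (q AND NOT s) OR (q AND s)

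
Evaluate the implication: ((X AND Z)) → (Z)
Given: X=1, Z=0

Antecedent ((X AND Z)) = 0; consequent (Z) = 0.
0 → 0 = 1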